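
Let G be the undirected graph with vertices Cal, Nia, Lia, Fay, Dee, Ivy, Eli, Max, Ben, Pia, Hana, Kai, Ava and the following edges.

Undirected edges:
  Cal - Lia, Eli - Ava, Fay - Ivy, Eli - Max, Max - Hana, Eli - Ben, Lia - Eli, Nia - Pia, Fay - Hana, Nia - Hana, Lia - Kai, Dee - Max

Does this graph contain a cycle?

DFS, tracking each vertex's parent; an edge to a visited non-parent vertex closes a cycle.
Start from Max:
visit Max (parent –)
  visit Dee (parent Max)
    Dee–Max: parent, skip
  visit Hana (parent Max)
    visit Nia (parent Hana)
      visit Pia (parent Nia)
        Pia–Nia: parent, skip
      Nia–Hana: parent, skip
    visit Fay (parent Hana)
      visit Ivy (parent Fay)
        Ivy–Fay: parent, skip
      Fay–Hana: parent, skip
    Hana–Max: parent, skip
  visit Eli (parent Max)
    visit Lia (parent Eli)
      visit Kai (parent Lia)
        Kai–Lia: parent, skip
      visit Cal (parent Lia)
        Cal–Lia: parent, skip
      Lia–Eli: parent, skip
    Eli–Max: parent, skip
    visit Ava (parent Eli)
      Ava–Eli: parent, skip
    visit Ben (parent Eli)
      Ben–Eli: parent, skip
No non-parent visited neighbor found — the graph is a forest.

No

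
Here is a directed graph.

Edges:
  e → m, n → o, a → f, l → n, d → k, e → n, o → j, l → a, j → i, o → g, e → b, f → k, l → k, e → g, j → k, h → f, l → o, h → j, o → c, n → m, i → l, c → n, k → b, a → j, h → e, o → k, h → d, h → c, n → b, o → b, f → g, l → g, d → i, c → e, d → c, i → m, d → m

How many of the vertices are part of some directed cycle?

8

A vertex is on a directed cycle iff it belongs to a strongly connected component of size ≥ 2 (or has a self-loop).
The vertices on cycles are {a, c, e, i, j, l, n, o} — 8 in total.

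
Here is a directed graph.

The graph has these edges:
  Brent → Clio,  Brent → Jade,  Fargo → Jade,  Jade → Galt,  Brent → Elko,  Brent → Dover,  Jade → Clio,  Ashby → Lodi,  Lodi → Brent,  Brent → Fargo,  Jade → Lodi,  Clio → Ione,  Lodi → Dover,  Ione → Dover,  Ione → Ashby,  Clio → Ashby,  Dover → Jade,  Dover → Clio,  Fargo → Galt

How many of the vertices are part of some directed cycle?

8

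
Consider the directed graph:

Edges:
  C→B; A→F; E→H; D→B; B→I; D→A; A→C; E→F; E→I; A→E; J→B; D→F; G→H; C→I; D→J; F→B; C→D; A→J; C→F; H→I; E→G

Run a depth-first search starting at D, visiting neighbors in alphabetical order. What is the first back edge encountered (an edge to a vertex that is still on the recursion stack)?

DFS from D (visiting neighbors in alphabetical order); mark gray on enter, black on exit:
D gray
  A gray
    C gray
      B gray
        I gray
        I black
      B black
      C→D: D is gray → back edge
First back edge: C → D.

C→D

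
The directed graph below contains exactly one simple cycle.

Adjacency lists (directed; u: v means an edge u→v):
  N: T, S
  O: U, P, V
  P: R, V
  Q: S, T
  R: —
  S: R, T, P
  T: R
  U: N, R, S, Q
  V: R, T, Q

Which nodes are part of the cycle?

DFS with gray/black marking from P:
P gray
  R gray
  R black
  V gray
    V→R: R black — skip
    T gray
      T→R: R black — skip
    T black
    Q gray
      S gray
        S→R: R black — skip
        S→T: T black — skip
        S→P: P is gray → back edge
Back edge closes the cycle P → V → Q → S → P; its vertices are {P, Q, S, V}.

P, Q, S, V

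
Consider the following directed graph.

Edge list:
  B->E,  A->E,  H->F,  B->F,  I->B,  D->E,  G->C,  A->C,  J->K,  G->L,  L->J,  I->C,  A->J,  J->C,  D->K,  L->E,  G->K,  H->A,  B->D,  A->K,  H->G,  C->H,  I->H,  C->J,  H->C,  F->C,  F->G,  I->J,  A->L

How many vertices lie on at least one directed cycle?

7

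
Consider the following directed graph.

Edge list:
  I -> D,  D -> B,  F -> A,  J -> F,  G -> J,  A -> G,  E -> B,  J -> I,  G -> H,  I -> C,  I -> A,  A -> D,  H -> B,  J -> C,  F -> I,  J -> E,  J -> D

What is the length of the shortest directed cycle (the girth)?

4

For each vertex v, BFS finds the shortest path from v back to v.
The shortest such closed walk is G → J → F → A → G, length 4.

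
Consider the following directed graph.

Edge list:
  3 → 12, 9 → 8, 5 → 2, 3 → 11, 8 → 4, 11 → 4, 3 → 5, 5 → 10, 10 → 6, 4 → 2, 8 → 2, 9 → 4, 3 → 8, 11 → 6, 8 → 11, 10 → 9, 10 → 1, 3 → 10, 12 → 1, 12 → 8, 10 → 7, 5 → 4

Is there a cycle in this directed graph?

DFS with white/gray/black marking, starting from 4:
4 gray
  2 gray
  2 black
4 black
1 gray
1 black
3 gray
  11 gray
    6 gray
    6 black
    11→4: 4 black — skip
  11 black
  5 gray
    5→2: 2 black — skip
    5→4: 4 black — skip
    10 gray
      10→6: 6 black — skip
      9 gray
        8 gray
          8→4: 4 black — skip
          8→11: 11 black — skip
          8→2: 2 black — skip
        8 black
        9→4: 4 black — skip
      9 black
      10→1: 1 black — skip
      7 gray
      7 black
    10 black
  5 black
  3→10: 10 black — skip
  3→8: 8 black — skip
  12 gray
    12→8: 8 black — skip
    12→1: 1 black — skip
  12 black
3 black
Every edge goes to a white or black vertex — no back edge, so the graph is acyclic.

No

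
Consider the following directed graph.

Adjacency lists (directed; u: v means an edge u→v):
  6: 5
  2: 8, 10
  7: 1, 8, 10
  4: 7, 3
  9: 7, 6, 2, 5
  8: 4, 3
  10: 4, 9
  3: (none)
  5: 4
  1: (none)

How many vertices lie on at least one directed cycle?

8

A vertex is on a directed cycle iff it belongs to a strongly connected component of size ≥ 2 (or has a self-loop).
The vertices on cycles are {2, 4, 5, 6, 7, 8, 9, 10} — 8 in total.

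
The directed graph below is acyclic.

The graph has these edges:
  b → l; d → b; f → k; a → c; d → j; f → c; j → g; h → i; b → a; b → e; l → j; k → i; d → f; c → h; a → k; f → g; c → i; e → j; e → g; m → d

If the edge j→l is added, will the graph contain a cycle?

Yes

Adding j→l creates a cycle iff l can already reach j.
Path from l: l → j.
So l → … → j → l is a cycle.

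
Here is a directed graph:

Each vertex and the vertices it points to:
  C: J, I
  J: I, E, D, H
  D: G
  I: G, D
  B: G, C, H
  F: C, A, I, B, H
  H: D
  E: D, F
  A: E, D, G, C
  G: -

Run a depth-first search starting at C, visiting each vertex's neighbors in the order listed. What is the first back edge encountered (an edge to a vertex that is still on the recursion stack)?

F->C

DFS from C (visiting each vertex's neighbors in the order listed); mark gray on enter, black on exit:
C gray
  J gray
    I gray
      G gray
      G black
      D gray
        D→G: G black — skip
      D black
    I black
    E gray
      E→D: D black — skip
      F gray
        F→C: C is gray → back edge
First back edge: F → C.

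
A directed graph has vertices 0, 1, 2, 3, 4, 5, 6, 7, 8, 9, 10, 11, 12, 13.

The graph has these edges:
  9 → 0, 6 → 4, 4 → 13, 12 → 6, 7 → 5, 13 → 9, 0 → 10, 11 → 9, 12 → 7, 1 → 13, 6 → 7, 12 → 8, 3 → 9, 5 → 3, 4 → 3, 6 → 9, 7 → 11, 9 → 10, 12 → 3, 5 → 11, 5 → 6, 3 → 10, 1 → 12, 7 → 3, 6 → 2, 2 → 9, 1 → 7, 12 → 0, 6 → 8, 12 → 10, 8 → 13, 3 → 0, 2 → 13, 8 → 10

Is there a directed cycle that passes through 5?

Yes

5 is on a cycle iff 5 can reach itself via ≥1 edge.
5 → 6 → 7 → 5 — yes.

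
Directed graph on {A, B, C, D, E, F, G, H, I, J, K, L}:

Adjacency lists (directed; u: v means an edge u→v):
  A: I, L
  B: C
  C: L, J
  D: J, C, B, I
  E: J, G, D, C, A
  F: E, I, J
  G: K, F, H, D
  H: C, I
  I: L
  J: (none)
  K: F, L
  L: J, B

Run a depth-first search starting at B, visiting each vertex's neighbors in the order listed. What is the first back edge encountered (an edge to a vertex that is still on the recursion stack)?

L→B

DFS from B (visiting each vertex's neighbors in the order listed); mark gray on enter, black on exit:
B gray
  C gray
    L gray
      J gray
      J black
      L→B: B is gray → back edge
First back edge: L → B.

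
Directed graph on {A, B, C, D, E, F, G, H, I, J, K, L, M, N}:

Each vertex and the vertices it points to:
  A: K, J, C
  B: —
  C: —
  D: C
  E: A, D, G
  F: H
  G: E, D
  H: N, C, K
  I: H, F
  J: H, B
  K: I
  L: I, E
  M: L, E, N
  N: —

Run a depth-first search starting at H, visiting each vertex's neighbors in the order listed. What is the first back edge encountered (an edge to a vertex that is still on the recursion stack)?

DFS from H (visiting each vertex's neighbors in the order listed); mark gray on enter, black on exit:
H gray
  N gray
  N black
  C gray
  C black
  K gray
    I gray
      I→H: H is gray → back edge
First back edge: I → H.

I->H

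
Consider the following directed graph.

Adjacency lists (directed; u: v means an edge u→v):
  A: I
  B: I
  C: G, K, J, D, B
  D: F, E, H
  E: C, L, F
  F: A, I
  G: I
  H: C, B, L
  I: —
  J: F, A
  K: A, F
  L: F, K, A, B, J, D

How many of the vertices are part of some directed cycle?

5

A vertex is on a directed cycle iff it belongs to a strongly connected component of size ≥ 2 (or has a self-loop).
The vertices on cycles are {C, D, E, H, L} — 5 in total.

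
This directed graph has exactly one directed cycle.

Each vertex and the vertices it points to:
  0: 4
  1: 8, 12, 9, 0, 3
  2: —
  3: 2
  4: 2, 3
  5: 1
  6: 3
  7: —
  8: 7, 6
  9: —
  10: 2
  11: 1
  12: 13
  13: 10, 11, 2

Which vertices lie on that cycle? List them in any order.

1, 11, 12, 13

DFS with gray/black marking from 1:
1 gray
  8 gray
    7 gray
    7 black
    6 gray
      3 gray
        2 gray
        2 black
      3 black
    6 black
  8 black
  12 gray
    13 gray
      10 gray
        10→2: 2 black — skip
      10 black
      11 gray
        11→1: 1 is gray → back edge
Back edge closes the cycle 1 → 12 → 13 → 11 → 1; its vertices are {1, 11, 12, 13}.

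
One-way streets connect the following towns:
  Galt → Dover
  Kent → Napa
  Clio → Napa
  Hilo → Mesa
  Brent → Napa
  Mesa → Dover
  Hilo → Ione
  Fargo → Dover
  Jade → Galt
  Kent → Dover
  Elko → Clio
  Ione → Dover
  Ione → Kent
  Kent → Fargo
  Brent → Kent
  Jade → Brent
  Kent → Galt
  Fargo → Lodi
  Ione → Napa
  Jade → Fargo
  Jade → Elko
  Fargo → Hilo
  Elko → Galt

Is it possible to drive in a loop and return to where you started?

Yes

DFS with white/gray/black marking, starting from Fargo:
Fargo gray
  Lodi gray
  Lodi black
  Hilo gray
    Mesa gray
      Dover gray
      Dover black
    Mesa black
    Ione gray
      Kent gray
        Kent→Dover: Dover black — skip
        Napa gray
        Napa black
        Kent→Fargo: Fargo is gray → back edge
Back edge found, so a cycle exists: Fargo → Hilo → Ione → Kent → Fargo.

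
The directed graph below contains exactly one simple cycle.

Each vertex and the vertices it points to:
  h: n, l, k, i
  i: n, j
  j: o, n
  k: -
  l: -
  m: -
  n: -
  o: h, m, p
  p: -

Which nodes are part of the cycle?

DFS with gray/black marking from o:
o gray
  h gray
    n gray
    n black
    l gray
    l black
    k gray
    k black
    i gray
      i→n: n black — skip
      j gray
        j→o: o is gray → back edge
Back edge closes the cycle o → h → i → j → o; its vertices are {h, i, j, o}.

h, i, j, o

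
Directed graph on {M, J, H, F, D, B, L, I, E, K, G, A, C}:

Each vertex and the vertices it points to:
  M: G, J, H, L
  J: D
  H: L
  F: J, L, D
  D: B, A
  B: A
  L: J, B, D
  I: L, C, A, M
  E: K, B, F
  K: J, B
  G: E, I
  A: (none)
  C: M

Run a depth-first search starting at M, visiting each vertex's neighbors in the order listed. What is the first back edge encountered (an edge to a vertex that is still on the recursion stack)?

C->M

DFS from M (visiting each vertex's neighbors in the order listed); mark gray on enter, black on exit:
M gray
  G gray
    E gray
      K gray
        J gray
          D gray
            B gray
              A gray
              A black
            B black
            D→A: A black — skip
          D black
        J black
        K→B: B black — skip
      K black
      E→B: B black — skip
      F gray
        F→J: J black — skip
        L gray
          L→J: J black — skip
          L→B: B black — skip
          L→D: D black — skip
        L black
        F→D: D black — skip
      F black
    E black
    I gray
      I→L: L black — skip
      C gray
        C→M: M is gray → back edge
First back edge: C → M.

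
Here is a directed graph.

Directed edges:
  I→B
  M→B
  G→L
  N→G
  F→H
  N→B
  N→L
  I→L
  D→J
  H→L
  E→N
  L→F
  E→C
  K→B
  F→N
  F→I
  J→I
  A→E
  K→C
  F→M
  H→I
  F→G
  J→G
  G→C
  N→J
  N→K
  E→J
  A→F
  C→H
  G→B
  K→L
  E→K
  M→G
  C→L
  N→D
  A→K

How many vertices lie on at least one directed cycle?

11

A vertex is on a directed cycle iff it belongs to a strongly connected component of size ≥ 2 (or has a self-loop).
The vertices on cycles are {C, D, F, G, H, I, J, K, L, M, N} — 11 in total.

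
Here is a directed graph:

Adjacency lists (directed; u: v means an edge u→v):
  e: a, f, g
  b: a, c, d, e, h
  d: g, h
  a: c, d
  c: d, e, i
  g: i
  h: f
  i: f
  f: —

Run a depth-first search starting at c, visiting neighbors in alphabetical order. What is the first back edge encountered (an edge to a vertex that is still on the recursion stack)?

DFS from c (visiting neighbors in alphabetical order); mark gray on enter, black on exit:
c gray
  d gray
    g gray
      i gray
        f gray
        f black
      i black
    g black
    h gray
      h→f: f black — skip
    h black
  d black
  e gray
    a gray
      a→c: c is gray → back edge
First back edge: a → c.

a→c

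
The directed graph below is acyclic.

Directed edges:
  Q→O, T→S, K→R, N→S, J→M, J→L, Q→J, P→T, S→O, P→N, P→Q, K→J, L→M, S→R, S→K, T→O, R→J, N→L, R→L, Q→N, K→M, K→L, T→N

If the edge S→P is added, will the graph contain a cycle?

Adding S→P creates a cycle iff P can already reach S.
Path from P: P → T → S.
So P → … → S → P is a cycle.

Yes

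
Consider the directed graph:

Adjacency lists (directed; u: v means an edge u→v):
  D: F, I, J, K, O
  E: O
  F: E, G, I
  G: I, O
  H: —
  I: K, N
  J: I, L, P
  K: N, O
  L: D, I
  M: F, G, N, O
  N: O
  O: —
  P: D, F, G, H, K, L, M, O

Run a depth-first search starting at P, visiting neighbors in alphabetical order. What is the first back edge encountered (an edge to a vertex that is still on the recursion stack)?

L→D

DFS from P (visiting neighbors in alphabetical order); mark gray on enter, black on exit:
P gray
  D gray
    F gray
      E gray
        O gray
        O black
      E black
      G gray
        I gray
          K gray
            N gray
              N→O: O black — skip
            N black
            K→O: O black — skip
          K black
          I→N: N black — skip
        I black
        G→O: O black — skip
      G black
      F→I: I black — skip
    F black
    D→I: I black — skip
    J gray
      J→I: I black — skip
      L gray
        L→D: D is gray → back edge
First back edge: L → D.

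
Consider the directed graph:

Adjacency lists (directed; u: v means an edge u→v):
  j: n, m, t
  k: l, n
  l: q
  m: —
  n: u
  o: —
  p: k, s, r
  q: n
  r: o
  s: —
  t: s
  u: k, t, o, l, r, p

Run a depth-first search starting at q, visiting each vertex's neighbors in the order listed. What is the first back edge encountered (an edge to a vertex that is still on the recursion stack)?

l->q

DFS from q (visiting each vertex's neighbors in the order listed); mark gray on enter, black on exit:
q gray
  n gray
    u gray
      k gray
        l gray
          l→q: q is gray → back edge
First back edge: l → q.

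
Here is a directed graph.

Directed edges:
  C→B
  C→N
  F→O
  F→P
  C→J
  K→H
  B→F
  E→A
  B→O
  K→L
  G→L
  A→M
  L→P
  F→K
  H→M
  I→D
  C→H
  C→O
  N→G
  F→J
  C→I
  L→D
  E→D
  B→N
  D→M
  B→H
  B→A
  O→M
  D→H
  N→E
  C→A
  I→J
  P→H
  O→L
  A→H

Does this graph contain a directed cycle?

No

DFS with white/gray/black marking, starting from G:
G gray
  L gray
    P gray
      H gray
        M gray
        M black
      H black
    P black
    D gray
      D→M: M black — skip
      D→H: H black — skip
    D black
  L black
G black
A gray
  A→M: M black — skip
  A→H: H black — skip
A black
B gray
  F gray
    J gray
    J black
    O gray
      O→M: M black — skip
      O→L: L black — skip
    O black
    K gray
      K→H: H black — skip
      K→L: L black — skip
    K black
    F→P: P black — skip
  F black
  B→O: O black — skip
  B→A: A black — skip
  B→H: H black — skip
  N gray
    N→G: G black — skip
    E gray
      E→A: A black — skip
      E→D: D black — skip
    E black
  N black
B black
C gray
  C→A: A black — skip
  C→O: O black — skip
  I gray
    I→J: J black — skip
    I→D: D black — skip
  I black
  C→N: N black — skip
  C→B: B black — skip
  C→H: H black — skip
  C→J: J black — skip
C black
Every edge goes to a white or black vertex — no back edge, so the graph is acyclic.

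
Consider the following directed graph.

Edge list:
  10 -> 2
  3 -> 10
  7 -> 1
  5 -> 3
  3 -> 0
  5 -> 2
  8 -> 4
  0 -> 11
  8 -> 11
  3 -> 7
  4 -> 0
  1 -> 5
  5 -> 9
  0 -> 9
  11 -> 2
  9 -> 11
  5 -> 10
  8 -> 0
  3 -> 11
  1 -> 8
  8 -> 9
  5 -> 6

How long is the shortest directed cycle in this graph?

For each vertex v, BFS finds the shortest path from v back to v.
The shortest such closed walk is 1 → 5 → 3 → 7 → 1, length 4.

4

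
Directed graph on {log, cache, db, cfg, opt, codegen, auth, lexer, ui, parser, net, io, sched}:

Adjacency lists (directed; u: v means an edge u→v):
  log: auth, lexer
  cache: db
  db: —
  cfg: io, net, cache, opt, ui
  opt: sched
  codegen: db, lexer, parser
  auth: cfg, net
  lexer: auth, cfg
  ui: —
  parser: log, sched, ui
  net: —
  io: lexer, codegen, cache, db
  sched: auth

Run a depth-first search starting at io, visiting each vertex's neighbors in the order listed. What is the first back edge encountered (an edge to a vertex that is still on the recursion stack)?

cfg->io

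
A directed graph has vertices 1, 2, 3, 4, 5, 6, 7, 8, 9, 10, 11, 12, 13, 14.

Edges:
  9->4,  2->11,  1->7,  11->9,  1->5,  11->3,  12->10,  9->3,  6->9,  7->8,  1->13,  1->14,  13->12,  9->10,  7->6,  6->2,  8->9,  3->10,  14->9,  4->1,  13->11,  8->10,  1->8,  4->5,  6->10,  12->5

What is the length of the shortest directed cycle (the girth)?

4

For each vertex v, BFS finds the shortest path from v back to v.
The shortest such closed walk is 4 → 1 → 8 → 9 → 4, length 4.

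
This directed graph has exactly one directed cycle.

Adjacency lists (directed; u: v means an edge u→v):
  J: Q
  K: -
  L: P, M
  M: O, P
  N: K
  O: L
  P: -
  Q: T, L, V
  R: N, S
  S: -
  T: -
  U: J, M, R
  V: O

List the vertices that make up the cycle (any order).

L, M, O

DFS with gray/black marking from M:
M gray
  O gray
    L gray
      P gray
      P black
      L→M: M is gray → back edge
Back edge closes the cycle M → O → L → M; its vertices are {L, M, O}.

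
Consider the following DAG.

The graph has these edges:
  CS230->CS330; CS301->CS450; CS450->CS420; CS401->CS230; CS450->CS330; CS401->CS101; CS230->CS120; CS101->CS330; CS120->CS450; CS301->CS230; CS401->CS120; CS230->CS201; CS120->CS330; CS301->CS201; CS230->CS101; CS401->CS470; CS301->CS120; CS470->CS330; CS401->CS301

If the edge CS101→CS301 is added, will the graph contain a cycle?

Adding CS101→CS301 creates a cycle iff CS301 can already reach CS101.
Path from CS301: CS301 → CS230 → CS101.
So CS301 → … → CS101 → CS301 is a cycle.

Yes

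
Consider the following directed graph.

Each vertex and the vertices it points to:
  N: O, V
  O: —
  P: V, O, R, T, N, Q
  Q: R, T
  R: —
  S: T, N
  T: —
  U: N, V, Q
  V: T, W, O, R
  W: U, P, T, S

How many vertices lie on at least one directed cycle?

A vertex is on a directed cycle iff it belongs to a strongly connected component of size ≥ 2 (or has a self-loop).
The vertices on cycles are {N, P, S, U, V, W} — 6 in total.

6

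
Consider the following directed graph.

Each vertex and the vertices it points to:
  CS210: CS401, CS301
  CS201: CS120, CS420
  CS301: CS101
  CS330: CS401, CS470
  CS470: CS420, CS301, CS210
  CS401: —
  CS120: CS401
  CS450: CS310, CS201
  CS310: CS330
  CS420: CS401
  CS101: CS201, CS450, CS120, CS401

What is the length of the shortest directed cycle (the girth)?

6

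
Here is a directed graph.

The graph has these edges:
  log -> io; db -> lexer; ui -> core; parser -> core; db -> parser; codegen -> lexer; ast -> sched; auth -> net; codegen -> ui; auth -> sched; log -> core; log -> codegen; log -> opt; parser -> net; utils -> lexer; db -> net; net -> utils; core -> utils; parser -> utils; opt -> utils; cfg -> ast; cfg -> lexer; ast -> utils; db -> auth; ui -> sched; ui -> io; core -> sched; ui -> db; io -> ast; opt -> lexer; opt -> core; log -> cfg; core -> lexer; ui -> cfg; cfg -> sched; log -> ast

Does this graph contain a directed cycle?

DFS with white/gray/black marking, starting from sched:
sched gray
sched black
parser gray
  utils gray
    lexer gray
    lexer black
  utils black
  net gray
    net→utils: utils black — skip
  net black
  core gray
    core→utils: utils black — skip
    core→lexer: lexer black — skip
    core→sched: sched black — skip
  core black
parser black
cfg gray
  ast gray
    ast→utils: utils black — skip
    ast→sched: sched black — skip
  ast black
  cfg→sched: sched black — skip
  cfg→lexer: lexer black — skip
cfg black
codegen gray
  codegen→lexer: lexer black — skip
  ui gray
    ui→cfg: cfg black — skip
    ui→core: core black — skip
    io gray
      io→ast: ast black — skip
    io black
    ui→sched: sched black — skip
    db gray
      db→lexer: lexer black — skip
      db→parser: parser black — skip
      db→net: net black — skip
      auth gray
        auth→sched: sched black — skip
        auth→net: net black — skip
      auth black
    db black
  ui black
codegen black
opt gray
  opt→utils: utils black — skip
  opt→core: core black — skip
  opt→lexer: lexer black — skip
opt black
log gray
  log→opt: opt black — skip
  log→io: io black — skip
  log→codegen: codegen black — skip
  log→core: core black — skip
  log→ast: ast black — skip
  log→cfg: cfg black — skip
log black
Every edge goes to a white or black vertex — no back edge, so the graph is acyclic.

No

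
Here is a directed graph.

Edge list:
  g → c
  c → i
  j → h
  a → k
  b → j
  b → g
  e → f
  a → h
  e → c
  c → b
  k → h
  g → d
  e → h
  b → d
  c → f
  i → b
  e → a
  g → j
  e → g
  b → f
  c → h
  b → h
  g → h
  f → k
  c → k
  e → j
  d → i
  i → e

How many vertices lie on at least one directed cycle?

6

A vertex is on a directed cycle iff it belongs to a strongly connected component of size ≥ 2 (or has a self-loop).
The vertices on cycles are {b, c, d, e, g, i} — 6 in total.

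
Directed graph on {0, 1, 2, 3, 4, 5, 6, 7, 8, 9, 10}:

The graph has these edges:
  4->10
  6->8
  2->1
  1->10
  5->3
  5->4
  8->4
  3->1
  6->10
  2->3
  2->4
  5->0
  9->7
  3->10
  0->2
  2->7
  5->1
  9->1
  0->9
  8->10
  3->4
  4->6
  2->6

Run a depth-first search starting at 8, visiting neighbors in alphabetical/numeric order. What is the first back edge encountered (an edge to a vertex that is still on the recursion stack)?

6->8

DFS from 8 (visiting neighbors in alphabetical/numeric order); mark gray on enter, black on exit:
8 gray
  4 gray
    6 gray
      6→8: 8 is gray → back edge
First back edge: 6 → 8.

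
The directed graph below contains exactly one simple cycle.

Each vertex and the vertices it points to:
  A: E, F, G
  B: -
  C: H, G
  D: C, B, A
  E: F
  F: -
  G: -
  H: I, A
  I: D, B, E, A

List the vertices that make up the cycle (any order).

DFS with gray/black marking from H:
H gray
  I gray
    D gray
      C gray
        C→H: H is gray → back edge
Back edge closes the cycle H → I → D → C → H; its vertices are {C, D, H, I}.

C, D, H, I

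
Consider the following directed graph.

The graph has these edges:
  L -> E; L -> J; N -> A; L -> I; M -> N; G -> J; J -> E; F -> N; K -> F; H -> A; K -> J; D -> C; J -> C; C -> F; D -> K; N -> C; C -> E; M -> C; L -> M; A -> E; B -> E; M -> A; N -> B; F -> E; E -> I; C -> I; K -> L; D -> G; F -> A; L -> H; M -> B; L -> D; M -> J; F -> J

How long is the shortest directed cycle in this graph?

3

For each vertex v, BFS finds the shortest path from v back to v.
The shortest such closed walk is L → D → K → L, length 3.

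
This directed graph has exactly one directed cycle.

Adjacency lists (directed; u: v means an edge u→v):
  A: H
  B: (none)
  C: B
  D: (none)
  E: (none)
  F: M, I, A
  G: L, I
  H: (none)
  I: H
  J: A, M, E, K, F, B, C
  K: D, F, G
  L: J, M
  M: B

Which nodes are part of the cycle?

G, J, K, L

DFS with gray/black marking from J:
J gray
  A gray
    H gray
    H black
  A black
  M gray
    B gray
    B black
  M black
  E gray
  E black
  K gray
    D gray
    D black
    F gray
      F→M: M black — skip
      I gray
        I→H: H black — skip
      I black
      F→A: A black — skip
    F black
    G gray
      L gray
        L→J: J is gray → back edge
Back edge closes the cycle J → K → G → L → J; its vertices are {G, J, K, L}.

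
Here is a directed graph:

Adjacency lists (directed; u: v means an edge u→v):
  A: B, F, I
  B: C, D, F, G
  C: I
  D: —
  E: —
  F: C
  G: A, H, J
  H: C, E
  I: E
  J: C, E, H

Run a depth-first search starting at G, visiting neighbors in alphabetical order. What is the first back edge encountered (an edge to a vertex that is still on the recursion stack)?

B→G

DFS from G (visiting neighbors in alphabetical order); mark gray on enter, black on exit:
G gray
  A gray
    B gray
      C gray
        I gray
          E gray
          E black
        I black
      C black
      D gray
      D black
      F gray
        F→C: C black — skip
      F black
      B→G: G is gray → back edge
First back edge: B → G.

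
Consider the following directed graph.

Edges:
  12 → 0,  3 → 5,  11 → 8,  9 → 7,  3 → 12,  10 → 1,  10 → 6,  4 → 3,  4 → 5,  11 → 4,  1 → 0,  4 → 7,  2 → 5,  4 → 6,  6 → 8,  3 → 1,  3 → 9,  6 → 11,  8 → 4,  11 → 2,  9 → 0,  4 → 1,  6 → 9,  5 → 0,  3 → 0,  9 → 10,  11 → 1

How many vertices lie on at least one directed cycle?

7

A vertex is on a directed cycle iff it belongs to a strongly connected component of size ≥ 2 (or has a self-loop).
The vertices on cycles are {3, 4, 6, 8, 9, 10, 11} — 7 in total.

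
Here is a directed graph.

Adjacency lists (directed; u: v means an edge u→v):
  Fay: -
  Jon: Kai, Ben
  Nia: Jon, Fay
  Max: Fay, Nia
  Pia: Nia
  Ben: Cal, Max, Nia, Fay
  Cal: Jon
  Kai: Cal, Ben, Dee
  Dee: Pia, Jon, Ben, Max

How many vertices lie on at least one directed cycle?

A vertex is on a directed cycle iff it belongs to a strongly connected component of size ≥ 2 (or has a self-loop).
The vertices on cycles are {Ben, Cal, Dee, Jon, Kai, Max, Nia, Pia} — 8 in total.

8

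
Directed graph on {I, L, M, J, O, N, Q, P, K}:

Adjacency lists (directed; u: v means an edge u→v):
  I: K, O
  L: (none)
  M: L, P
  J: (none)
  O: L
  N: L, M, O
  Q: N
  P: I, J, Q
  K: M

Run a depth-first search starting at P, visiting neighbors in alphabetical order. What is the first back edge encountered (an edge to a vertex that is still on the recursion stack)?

DFS from P (visiting neighbors in alphabetical order); mark gray on enter, black on exit:
P gray
  I gray
    K gray
      M gray
        L gray
        L black
        M→P: P is gray → back edge
First back edge: M → P.

M->P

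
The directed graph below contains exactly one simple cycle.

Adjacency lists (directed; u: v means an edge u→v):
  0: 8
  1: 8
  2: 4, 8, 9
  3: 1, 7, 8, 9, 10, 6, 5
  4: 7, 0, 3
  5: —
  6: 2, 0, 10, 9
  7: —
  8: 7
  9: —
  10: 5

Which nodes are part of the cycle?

DFS with gray/black marking from 4:
4 gray
  7 gray
  7 black
  0 gray
    8 gray
      8→7: 7 black — skip
    8 black
  0 black
  3 gray
    1 gray
      1→8: 8 black — skip
    1 black
    3→7: 7 black — skip
    3→8: 8 black — skip
    9 gray
    9 black
    10 gray
      5 gray
      5 black
    10 black
    6 gray
      2 gray
        2→4: 4 is gray → back edge
Back edge closes the cycle 4 → 3 → 6 → 2 → 4; its vertices are {2, 3, 4, 6}.

2, 3, 4, 6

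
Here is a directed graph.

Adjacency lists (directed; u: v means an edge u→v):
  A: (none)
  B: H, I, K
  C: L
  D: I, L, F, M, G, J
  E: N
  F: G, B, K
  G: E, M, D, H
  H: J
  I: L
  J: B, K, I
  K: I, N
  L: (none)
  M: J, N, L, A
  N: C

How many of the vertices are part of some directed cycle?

A vertex is on a directed cycle iff it belongs to a strongly connected component of size ≥ 2 (or has a self-loop).
The vertices on cycles are {B, D, F, G, H, J} — 6 in total.

6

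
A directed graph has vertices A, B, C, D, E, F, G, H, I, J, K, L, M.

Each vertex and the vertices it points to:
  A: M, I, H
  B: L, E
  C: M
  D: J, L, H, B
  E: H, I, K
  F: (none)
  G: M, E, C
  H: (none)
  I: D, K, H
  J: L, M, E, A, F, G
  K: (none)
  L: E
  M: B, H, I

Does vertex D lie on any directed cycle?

Yes

D is on a cycle iff D can reach itself via ≥1 edge.
D → J → M → I → D — yes.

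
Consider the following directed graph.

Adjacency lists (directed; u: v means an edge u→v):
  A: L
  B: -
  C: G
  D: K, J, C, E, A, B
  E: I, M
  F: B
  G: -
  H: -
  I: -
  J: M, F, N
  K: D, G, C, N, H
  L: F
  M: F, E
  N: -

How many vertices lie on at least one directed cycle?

A vertex is on a directed cycle iff it belongs to a strongly connected component of size ≥ 2 (or has a self-loop).
The vertices on cycles are {D, E, K, M} — 4 in total.

4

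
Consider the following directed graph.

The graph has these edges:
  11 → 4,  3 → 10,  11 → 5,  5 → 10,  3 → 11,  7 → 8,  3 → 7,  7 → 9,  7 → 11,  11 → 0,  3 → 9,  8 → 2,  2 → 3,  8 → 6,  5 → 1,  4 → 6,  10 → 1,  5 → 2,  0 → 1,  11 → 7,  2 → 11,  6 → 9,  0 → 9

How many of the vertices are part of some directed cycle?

6

A vertex is on a directed cycle iff it belongs to a strongly connected component of size ≥ 2 (or has a self-loop).
The vertices on cycles are {2, 3, 5, 7, 8, 11} — 6 in total.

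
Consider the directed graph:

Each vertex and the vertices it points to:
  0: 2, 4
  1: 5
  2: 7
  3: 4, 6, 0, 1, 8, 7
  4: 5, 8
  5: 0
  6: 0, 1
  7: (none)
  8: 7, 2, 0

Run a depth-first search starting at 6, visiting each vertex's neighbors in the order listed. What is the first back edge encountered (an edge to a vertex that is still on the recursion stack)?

5→0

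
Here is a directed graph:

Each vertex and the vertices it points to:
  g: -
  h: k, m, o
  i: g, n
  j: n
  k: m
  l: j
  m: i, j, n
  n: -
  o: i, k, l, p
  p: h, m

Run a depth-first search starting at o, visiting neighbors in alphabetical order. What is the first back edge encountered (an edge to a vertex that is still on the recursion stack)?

h→o

DFS from o (visiting neighbors in alphabetical order); mark gray on enter, black on exit:
o gray
  i gray
    g gray
    g black
    n gray
    n black
  i black
  k gray
    m gray
      m→i: i black — skip
      j gray
        j→n: n black — skip
      j black
      m→n: n black — skip
    m black
  k black
  l gray
    l→j: j black — skip
  l black
  p gray
    h gray
      h→k: k black — skip
      h→m: m black — skip
      h→o: o is gray → back edge
First back edge: h → o.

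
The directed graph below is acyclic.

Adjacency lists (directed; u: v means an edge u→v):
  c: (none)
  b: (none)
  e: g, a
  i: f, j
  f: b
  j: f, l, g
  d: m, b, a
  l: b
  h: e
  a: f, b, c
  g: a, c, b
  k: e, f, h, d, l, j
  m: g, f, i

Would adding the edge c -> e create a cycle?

Yes

Adding c→e creates a cycle iff e can already reach c.
Path from e: e → g → c.
So e → … → c → e is a cycle.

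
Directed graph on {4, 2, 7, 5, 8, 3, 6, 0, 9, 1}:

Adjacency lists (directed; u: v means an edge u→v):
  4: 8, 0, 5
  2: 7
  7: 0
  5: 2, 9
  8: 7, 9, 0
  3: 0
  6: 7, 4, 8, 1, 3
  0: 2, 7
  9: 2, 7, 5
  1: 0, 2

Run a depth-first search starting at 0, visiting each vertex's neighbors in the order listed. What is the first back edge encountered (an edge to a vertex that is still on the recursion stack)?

7→0

DFS from 0 (visiting each vertex's neighbors in the order listed); mark gray on enter, black on exit:
0 gray
  2 gray
    7 gray
      7→0: 0 is gray → back edge
First back edge: 7 → 0.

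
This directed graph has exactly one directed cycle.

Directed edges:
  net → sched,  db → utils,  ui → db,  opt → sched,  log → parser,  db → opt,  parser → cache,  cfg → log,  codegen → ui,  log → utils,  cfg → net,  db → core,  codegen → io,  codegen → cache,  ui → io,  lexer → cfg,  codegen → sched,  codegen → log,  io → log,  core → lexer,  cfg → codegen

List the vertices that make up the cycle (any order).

db, ui, cfg, core, lexer, codegen

DFS with gray/black marking from cfg:
cfg gray
  net gray
    sched gray
    sched black
  net black
  codegen gray
    io gray
      log gray
        utils gray
        utils black
        parser gray
          cache gray
          cache black
        parser black
      log black
    io black
    ui gray
      db gray
        core gray
          lexer gray
            lexer→cfg: cfg is gray → back edge
Back edge closes the cycle cfg → codegen → ui → db → core → lexer → cfg; its vertices are {db, ui, cfg, core, lexer, codegen}.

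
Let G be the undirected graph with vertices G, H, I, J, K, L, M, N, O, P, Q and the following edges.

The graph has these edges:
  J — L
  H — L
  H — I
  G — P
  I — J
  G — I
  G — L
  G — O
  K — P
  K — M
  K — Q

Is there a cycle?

DFS, tracking each vertex's parent; an edge to a visited non-parent vertex closes a cycle.
Start from Q:
visit Q (parent –)
  visit K (parent Q)
    visit M (parent K)
      M–K: parent, skip
    K–Q: parent, skip
    visit P (parent K)
      visit G (parent P)
        visit I (parent G)
          visit H (parent I)
            visit L (parent H)
              visit J (parent L)
                J–I: I visited and ≠ parent → cycle
Cycle: I – H – L – J – I.

Yes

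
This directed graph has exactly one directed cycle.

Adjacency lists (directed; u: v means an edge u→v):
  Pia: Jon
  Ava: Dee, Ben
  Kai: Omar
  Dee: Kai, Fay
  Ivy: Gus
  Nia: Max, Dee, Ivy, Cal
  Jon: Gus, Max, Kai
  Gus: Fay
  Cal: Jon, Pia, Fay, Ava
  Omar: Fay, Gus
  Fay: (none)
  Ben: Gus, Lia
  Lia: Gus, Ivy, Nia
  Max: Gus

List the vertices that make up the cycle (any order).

Ava, Ben, Cal, Lia, Nia

DFS with gray/black marking from Lia:
Lia gray
  Gus gray
    Fay gray
    Fay black
  Gus black
  Ivy gray
    Ivy→Gus: Gus black — skip
  Ivy black
  Nia gray
    Max gray
      Max→Gus: Gus black — skip
    Max black
    Dee gray
      Kai gray
        Omar gray
          Omar→Fay: Fay black — skip
          Omar→Gus: Gus black — skip
        Omar black
      Kai black
      Dee→Fay: Fay black — skip
    Dee black
    Nia→Ivy: Ivy black — skip
    Cal gray
      Jon gray
        Jon→Gus: Gus black — skip
        Jon→Max: Max black — skip
        Jon→Kai: Kai black — skip
      Jon black
      Pia gray
        Pia→Jon: Jon black — skip
      Pia black
      Cal→Fay: Fay black — skip
      Ava gray
        Ava→Dee: Dee black — skip
        Ben gray
          Ben→Gus: Gus black — skip
          Ben→Lia: Lia is gray → back edge
Back edge closes the cycle Lia → Nia → Cal → Ava → Ben → Lia; its vertices are {Ava, Ben, Cal, Lia, Nia}.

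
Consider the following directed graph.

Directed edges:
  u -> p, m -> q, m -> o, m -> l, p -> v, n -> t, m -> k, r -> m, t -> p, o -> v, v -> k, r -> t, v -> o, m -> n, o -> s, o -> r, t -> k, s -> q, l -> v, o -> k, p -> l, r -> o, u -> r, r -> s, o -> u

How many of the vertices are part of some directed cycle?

9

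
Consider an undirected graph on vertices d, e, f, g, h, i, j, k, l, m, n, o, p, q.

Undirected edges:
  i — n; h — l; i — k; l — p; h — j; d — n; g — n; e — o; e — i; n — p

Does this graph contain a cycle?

DFS, tracking each vertex's parent; an edge to a visited non-parent vertex closes a cycle.
Start from e:
visit e (parent –)
  visit i (parent e)
    visit n (parent i)
      visit p (parent n)
        visit l (parent p)
          l–p: parent, skip
          visit h (parent l)
            h–l: parent, skip
            visit j (parent h)
              j–h: parent, skip
        p–n: parent, skip
      visit d (parent n)
        d–n: parent, skip
      visit g (parent n)
        g–n: parent, skip
      n–i: parent, skip
    i–e: parent, skip
    visit k (parent i)
      k–i: parent, skip
  visit o (parent e)
    o–e: parent, skip
visit f (parent –)
visit m (parent –)
visit q (parent –)
No non-parent visited neighbor found — the graph is a forest.

No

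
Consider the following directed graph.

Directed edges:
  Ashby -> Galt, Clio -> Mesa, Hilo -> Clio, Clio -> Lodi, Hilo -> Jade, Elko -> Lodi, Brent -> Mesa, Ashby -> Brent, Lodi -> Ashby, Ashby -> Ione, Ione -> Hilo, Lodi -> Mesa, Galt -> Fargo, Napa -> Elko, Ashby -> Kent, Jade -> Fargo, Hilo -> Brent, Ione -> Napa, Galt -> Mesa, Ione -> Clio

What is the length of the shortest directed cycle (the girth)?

4

For each vertex v, BFS finds the shortest path from v back to v.
The shortest such closed walk is Ashby → Ione → Clio → Lodi → Ashby, length 4.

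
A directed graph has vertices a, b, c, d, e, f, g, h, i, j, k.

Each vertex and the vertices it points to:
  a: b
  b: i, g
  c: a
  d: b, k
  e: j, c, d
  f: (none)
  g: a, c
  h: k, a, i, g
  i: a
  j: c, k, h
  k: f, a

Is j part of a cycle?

No

j lies on a cycle iff there is a path from j back to itself.
Exploring from j, it never reaches itself; equivalently, its strongly connected component is a singleton.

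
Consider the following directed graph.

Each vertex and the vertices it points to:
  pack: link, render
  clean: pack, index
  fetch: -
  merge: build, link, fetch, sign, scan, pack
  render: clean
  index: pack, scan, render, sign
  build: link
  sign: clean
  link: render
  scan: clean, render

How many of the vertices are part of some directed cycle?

A vertex is on a directed cycle iff it belongs to a strongly connected component of size ≥ 2 (or has a self-loop).
The vertices on cycles are {link, pack, scan, sign, clean, index, render} — 7 in total.

7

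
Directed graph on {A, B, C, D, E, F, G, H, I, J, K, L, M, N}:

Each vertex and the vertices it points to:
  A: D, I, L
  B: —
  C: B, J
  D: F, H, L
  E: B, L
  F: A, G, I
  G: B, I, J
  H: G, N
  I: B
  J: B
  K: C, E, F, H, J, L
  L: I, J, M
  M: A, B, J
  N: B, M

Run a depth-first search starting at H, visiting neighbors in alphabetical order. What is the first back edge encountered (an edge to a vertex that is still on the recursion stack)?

F->A

DFS from H (visiting neighbors in alphabetical order); mark gray on enter, black on exit:
H gray
  G gray
    B gray
    B black
    I gray
      I→B: B black — skip
    I black
    J gray
      J→B: B black — skip
    J black
  G black
  N gray
    N→B: B black — skip
    M gray
      A gray
        D gray
          F gray
            F→A: A is gray → back edge
First back edge: F → A.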